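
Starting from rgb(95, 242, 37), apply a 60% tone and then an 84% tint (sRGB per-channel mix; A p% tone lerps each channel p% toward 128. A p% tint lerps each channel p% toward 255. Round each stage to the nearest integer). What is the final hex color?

#e9f2e5

Per channel, c → c + 0.6(128 − c):
  R: 95 + 0.6×(128−95) = 95 + 19.8 = 114.8 → 115
  G: 242 + 0.6×(128−242) = 242 − 68.4 = 173.6 → 174
  B: 37 + 0.6×(128−37) = 37 + 54.6 = 91.6 → 92
After the tone: rgb(115, 174, 92) = #73ae5c.
An 84% tint moves each channel 84% toward 255:
  R: 115 + 0.84×(255−115) = 115 + 117.6 = 232.6 → 233
  G: 174 + 68.04 = 242.04 → 242
  B: 92 + 0.84×(255−92) = 92 + 136.92 = 228.92 → 229
rgb(233, 242, 229) = #e9f2e5.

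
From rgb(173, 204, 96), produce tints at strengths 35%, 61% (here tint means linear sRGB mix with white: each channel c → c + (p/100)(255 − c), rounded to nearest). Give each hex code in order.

35%: (173 + 28.7 = 201.7→202, 204 + 17.85 = 221.85→222, 96 + 55.65 = 151.65→152) → #cade98
61%: (173 + 50.02 = 223.02→223, 204 + 31.11 = 235.11→235, 96 + 96.99 = 192.99→193) → #dfebc1

#cade98, #dfebc1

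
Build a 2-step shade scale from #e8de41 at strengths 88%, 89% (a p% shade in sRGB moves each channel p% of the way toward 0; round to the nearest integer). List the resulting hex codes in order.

#1c1b08, #1a1807

#e8de41 is rgb(232, 222, 65).
88%: (232 − 204.16 = 27.84→28, 222 − 195.36 = 26.64→27, 65 − 57.2 = 7.8→8) → #1c1b08
89%: (232 − 206.48 = 25.52→26, 222 − 197.58 = 24.42→24, 65 − 57.85 = 7.15→7) → #1a1807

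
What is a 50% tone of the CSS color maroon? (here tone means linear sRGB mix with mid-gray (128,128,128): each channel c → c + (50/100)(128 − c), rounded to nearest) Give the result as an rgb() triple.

rgb(128, 64, 64)

CSS maroon is rgb(128, 0, 0).
A 50% tone moves each channel 50% toward 128:
  R: 128 + 0 = 128 → 128
  G: 0 + 64 = 64 → 64
  B: 0 + 64 = 64 → 64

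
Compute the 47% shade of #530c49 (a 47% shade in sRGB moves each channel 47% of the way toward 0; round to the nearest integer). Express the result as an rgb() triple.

rgb(44, 6, 39)

#530c49 is rgb(83, 12, 73).
Per channel, c → c + 0.47(0 − c):
  R: 83 + 0.47×(0−83) = 83 − 39.01 = 43.99 → 44
  G: 12 + 0.47×(0−12) = 12 − 5.64 = 6.36 → 6
  B: 73 + 0.47×(0−73) = 73 − 34.31 = 38.69 → 39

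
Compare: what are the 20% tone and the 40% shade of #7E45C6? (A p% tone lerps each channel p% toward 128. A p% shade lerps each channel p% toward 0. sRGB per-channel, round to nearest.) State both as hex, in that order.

#7E45C6 is rgb(126, 69, 198).
20% tone:
  R: 126 + 0.4 = 126.4 → 126
  G: 69 + 11.8 = 80.8 → 81
  B: 198 − 14 = 184 → 184
  → #7E51B8
40% shade:
  R: 126 + 0.4×(0−126) = 126 − 50.4 = 75.6 → 76
  G: 69 − 27.6 = 41.4 → 41
  B: 198 − 79.2 = 118.8 → 119
  → #4C2977

#7E51B8, #4C2977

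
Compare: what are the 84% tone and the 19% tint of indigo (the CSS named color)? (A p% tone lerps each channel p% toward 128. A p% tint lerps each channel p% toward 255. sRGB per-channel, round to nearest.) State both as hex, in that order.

CSS indigo is rgb(75, 0, 130).
84% tone:
  R: 75 + 0.84×(128−75) = 75 + 44.52 = 119.52 → 120
  G: 0 + 107.52 = 107.52 → 108
  B: 130 + 0.84×(128−130) = 130 − 1.68 = 128.32 → 128
  → #786c80
19% tint:
  R: 75 + 0.19×(255−75) = 75 + 34.2 = 109.2 → 109
  G: 0 + 48.45 = 48.45 → 48
  B: 130 + 0.19×(255−130) = 130 + 23.75 = 153.75 → 154
  → #6d309a

#786c80, #6d309a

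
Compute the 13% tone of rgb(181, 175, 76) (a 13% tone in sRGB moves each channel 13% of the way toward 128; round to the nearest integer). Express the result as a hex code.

Lerp each channel 13% toward 128:
  R: 181 + 0.13×(128−181) = 181 − 6.89 = 174.11 → 174
  G: 175 + 0.13×(128−175) = 175 − 6.11 = 168.89 → 169
  B: 76 + 0.13×(128−76) = 76 + 6.76 = 82.76 → 83
rgb(174, 169, 83) = #aea953.

#aea953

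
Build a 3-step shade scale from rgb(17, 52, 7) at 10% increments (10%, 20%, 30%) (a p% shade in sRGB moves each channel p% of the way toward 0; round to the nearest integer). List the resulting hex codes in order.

10%: (17 − 1.7 = 15.3→15, 52 − 5.2 = 46.8→47, 7 − 0.7 = 6.3→6) → #0f2f06
20%: (17 − 3.4 = 13.6→14, 52 − 10.4 = 41.6→42, 7 − 1.4 = 5.6→6) → #0e2a06
30%: (17 − 5.1 = 11.9→12, 52 − 15.6 = 36.4→36, 7 − 2.1 = 4.9→5) → #0c2405

#0f2f06, #0e2a06, #0c2405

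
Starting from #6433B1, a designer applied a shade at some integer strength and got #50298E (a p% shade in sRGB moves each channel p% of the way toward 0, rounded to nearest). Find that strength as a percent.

#6433B1 is rgb(100, 51, 177); #50298E is rgb(80, 41, 142).
On the B channel (widest range): 142 ≈ 177 + (p/100)(0 − 177), so p ≈ 100×(142 − 177)/(0 − 177) = -3500/-177 = 19.77.
p = 20 reproduces all three channels after rounding.

20%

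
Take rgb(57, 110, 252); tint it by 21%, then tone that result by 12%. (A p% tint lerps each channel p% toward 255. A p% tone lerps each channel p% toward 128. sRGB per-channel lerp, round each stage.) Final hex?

A 21% tint moves each channel 21% toward 255:
  R: 57 + 41.58 = 98.58 → 99
  G: 110 + 0.21×(255−110) = 110 + 30.45 = 140.45 → 140
  B: 252 + 0.63 = 252.63 → 253
After the tint: rgb(99, 140, 253) = #638cfd.
A 12% tone moves each channel 12% toward 128:
  R: 99 + 0.12×(128−99) = 99 + 3.48 = 102.48 → 102
  G: 140 − 1.44 = 138.56 → 139
  B: 253 + 0.12×(128−253) = 253 − 15 = 238 → 238
rgb(102, 139, 238) = #668bee.

#668bee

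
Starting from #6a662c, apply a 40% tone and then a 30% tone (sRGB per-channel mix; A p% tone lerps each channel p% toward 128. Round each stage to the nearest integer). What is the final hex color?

#6a662c is rgb(106, 102, 44).
Per channel, c → c + 0.4(128 − c):
  R: 106 + 0.4×(128−106) = 106 + 8.8 = 114.8 → 115
  G: 102 + 0.4×(128−102) = 102 + 10.4 = 112.4 → 112
  B: 44 + 33.6 = 77.6 → 78
After the tone: rgb(115, 112, 78) = #73704e.
A 30% tone moves each channel 30% toward 128:
  R: 115 + 0.3×(128−115) = 115 + 3.9 = 118.9 → 119
  G: 112 + 4.8 = 116.8 → 117
  B: 78 + 15 = 93 → 93
rgb(119, 117, 93) = #77755d.

#77755d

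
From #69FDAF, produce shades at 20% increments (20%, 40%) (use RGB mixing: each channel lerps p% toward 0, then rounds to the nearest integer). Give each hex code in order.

#69FDAF is rgb(105, 253, 175).
20%: (105 − 21 = 84→84, 253 − 50.6 = 202.4→202, 175 − 35 = 140→140) → #54CA8C
40%: (105 − 42 = 63→63, 253 − 101.2 = 151.8→152, 175 − 70 = 105→105) → #3F9869

#54CA8C, #3F9869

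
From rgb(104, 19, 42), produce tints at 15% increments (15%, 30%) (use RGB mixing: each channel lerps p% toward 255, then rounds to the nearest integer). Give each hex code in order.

#7F364A, #955A6A

15%: (104 + 22.65 = 126.65→127, 19 + 35.4 = 54.4→54, 42 + 31.95 = 73.95→74) → #7F364A
30%: (104 + 45.3 = 149.3→149, 19 + 70.8 = 89.8→90, 42 + 63.9 = 105.9→106) → #955A6A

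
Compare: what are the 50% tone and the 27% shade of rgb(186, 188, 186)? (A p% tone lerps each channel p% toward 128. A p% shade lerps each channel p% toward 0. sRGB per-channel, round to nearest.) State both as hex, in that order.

#9D9E9D, #888988

50% tone:
  R: 186 + 0.5×(128−186) = 186 − 29 = 157 → 157
  G: 188 − 30 = 158 → 158
  B: 186 + 0.5×(128−186) = 186 − 29 = 157 → 157
  → #9D9E9D
27% shade:
  R: 186 + 0.27×(0−186) = 186 − 50.22 = 135.78 → 136
  G: 188 + 0.27×(0−188) = 188 − 50.76 = 137.24 → 137
  B: 186 + 0.27×(0−186) = 186 − 50.22 = 135.78 → 136
  → #888988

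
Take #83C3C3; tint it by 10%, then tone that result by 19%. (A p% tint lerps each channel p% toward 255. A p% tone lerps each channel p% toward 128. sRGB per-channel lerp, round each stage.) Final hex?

#83C3C3 is rgb(131, 195, 195).
Lerp each channel 10% toward 255:
  R: 131 + 0.1×(255−131) = 131 + 12.4 = 143.4 → 143
  G: 195 + 6 = 201 → 201
  B: 195 + 6 = 201 → 201
After the tint: rgb(143, 201, 201) = #8FC9C9.
Per channel, c → c + 0.19(128 − c):
  R: 143 + 0.19×(128−143) = 143 − 2.85 = 140.15 → 140
  G: 201 + 0.19×(128−201) = 201 − 13.87 = 187.13 → 187
  B: 201 − 13.87 = 187.13 → 187
rgb(140, 187, 187) = #8CBBBB.

#8CBBBB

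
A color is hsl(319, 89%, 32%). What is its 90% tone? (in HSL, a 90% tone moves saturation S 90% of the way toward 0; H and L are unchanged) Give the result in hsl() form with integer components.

S moves 90% from 89 toward 0: 89 − 80.1 = 8.9 → 9.
H and L are unchanged.

hsl(319, 9%, 32%)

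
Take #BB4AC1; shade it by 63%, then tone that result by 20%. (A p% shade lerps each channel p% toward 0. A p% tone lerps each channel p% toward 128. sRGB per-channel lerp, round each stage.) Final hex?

#BB4AC1 is rgb(187, 74, 193).
A 63% shade moves each channel 63% toward 0:
  R: 187 − 117.81 = 69.19 → 69
  G: 74 − 46.62 = 27.38 → 27
  B: 193 − 121.59 = 71.41 → 71
After the shade: rgb(69, 27, 71) = #451B47.
Per channel, c → c + 0.2(128 − c):
  R: 69 + 0.2×(128−69) = 69 + 11.8 = 80.8 → 81
  G: 27 + 20.2 = 47.2 → 47
  B: 71 + 0.2×(128−71) = 71 + 11.4 = 82.4 → 82
rgb(81, 47, 82) = #512F52.

#512F52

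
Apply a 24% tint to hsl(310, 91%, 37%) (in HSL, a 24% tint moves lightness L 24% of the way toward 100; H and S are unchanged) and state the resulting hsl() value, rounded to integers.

L moves 24% from 37 toward 100: 37 + 15.12 = 52.12 → 52.
H and S are unchanged.

hsl(310, 91%, 52%)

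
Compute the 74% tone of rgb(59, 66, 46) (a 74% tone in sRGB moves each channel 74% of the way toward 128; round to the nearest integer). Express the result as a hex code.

Lerp each channel 74% toward 128:
  R: 59 + 0.74×(128−59) = 59 + 51.06 = 110.06 → 110
  G: 66 + 45.88 = 111.88 → 112
  B: 46 + 0.74×(128−46) = 46 + 60.68 = 106.68 → 107
rgb(110, 112, 107) = #6E706B.

#6E706B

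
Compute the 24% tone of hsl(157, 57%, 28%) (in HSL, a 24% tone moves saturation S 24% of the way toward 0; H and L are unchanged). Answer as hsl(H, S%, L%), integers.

hsl(157, 43%, 28%)

S moves 24% from 57 toward 0: 57 − 13.68 = 43.32 → 43.
H and L are unchanged.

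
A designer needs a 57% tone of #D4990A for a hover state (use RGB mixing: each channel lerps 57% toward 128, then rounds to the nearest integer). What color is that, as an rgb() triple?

rgb(164, 139, 77)

#D4990A is rgb(212, 153, 10).
A 57% tone moves each channel 57% toward 128:
  R: 212 + 0.57×(128−212) = 212 − 47.88 = 164.12 → 164
  G: 153 + 0.57×(128−153) = 153 − 14.25 = 138.75 → 139
  B: 10 + 0.57×(128−10) = 10 + 67.26 = 77.26 → 77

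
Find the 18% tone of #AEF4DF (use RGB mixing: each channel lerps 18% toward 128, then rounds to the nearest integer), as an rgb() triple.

#AEF4DF is rgb(174, 244, 223).
Per channel, c → c + 0.18(128 − c):
  R: 174 − 8.28 = 165.72 → 166
  G: 244 + 0.18×(128−244) = 244 − 20.88 = 223.12 → 223
  B: 223 − 17.1 = 205.9 → 206

rgb(166, 223, 206)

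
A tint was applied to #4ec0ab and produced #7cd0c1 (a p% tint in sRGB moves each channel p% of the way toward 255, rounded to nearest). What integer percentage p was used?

26%

#4ec0ab is rgb(78, 192, 171); #7cd0c1 is rgb(124, 208, 193).
On the R channel (widest range): 124 ≈ 78 + (p/100)(255 − 78), so p ≈ 100×(124 − 78)/(255 − 78) = 4600/177 = 25.99.
p = 26 reproduces all three channels after rounding.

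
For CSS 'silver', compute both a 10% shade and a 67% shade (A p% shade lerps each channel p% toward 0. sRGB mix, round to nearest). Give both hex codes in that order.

#ADADAD, #3F3F3F

CSS silver is rgb(192, 192, 192).
10% shade:
  R: 192 − 19.2 = 172.8 → 173
  G: 192 + 0.1×(0−192) = 192 − 19.2 = 172.8 → 173
  B: 192 + 0.1×(0−192) = 192 − 19.2 = 172.8 → 173
  → #ADADAD
67% shade:
  R: 192 + 0.67×(0−192) = 192 − 128.64 = 63.36 → 63
  G: 192 + 0.67×(0−192) = 192 − 128.64 = 63.36 → 63
  B: 192 + 0.67×(0−192) = 192 − 128.64 = 63.36 → 63
  → #3F3F3F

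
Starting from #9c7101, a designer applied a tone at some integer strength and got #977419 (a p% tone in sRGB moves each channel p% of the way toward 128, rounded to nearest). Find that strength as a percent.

19%

#9c7101 is rgb(156, 113, 1); #977419 is rgb(151, 116, 25).
On the B channel (widest range): 25 ≈ 1 + (p/100)(128 − 1), so p ≈ 100×(25 − 1)/(128 − 1) = 2400/127 = 18.90.
p = 19 reproduces all three channels after rounding.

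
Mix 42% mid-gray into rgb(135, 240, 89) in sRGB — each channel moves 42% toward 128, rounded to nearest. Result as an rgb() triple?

Per channel, c → c + 0.42(128 − c):
  R: 135 + 0.42×(128−135) = 135 − 2.94 = 132.06 → 132
  G: 240 − 47.04 = 192.96 → 193
  B: 89 + 16.38 = 105.38 → 105

rgb(132, 193, 105)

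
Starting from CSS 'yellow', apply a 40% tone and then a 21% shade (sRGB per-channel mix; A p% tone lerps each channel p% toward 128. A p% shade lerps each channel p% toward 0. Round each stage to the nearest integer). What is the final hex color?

#a1a128

CSS yellow is rgb(255, 255, 0).
Per channel, c → c + 0.4(128 − c):
  R: 255 − 50.8 = 204.2 → 204
  G: 255 + 0.4×(128−255) = 255 − 50.8 = 204.2 → 204
  B: 0 + 51.2 = 51.2 → 51
After the tone: rgb(204, 204, 51) = #cccc33.
Per channel, c → c + 0.21(0 − c):
  R: 204 − 42.84 = 161.16 → 161
  G: 204 + 0.21×(0−204) = 204 − 42.84 = 161.16 → 161
  B: 51 + 0.21×(0−51) = 51 − 10.71 = 40.29 → 40
rgb(161, 161, 40) = #a1a128.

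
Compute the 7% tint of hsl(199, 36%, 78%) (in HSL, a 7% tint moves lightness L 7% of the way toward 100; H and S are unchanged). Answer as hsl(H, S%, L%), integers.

L moves 7% from 78 toward 100: 78 + 1.54 = 79.54 → 80.
H and S are unchanged.

hsl(199, 36%, 80%)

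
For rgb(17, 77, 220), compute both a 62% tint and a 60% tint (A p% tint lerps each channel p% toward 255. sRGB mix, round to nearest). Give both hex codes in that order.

#a5bbf2, #a0b8f1

62% tint:
  R: 17 + 0.62×(255−17) = 17 + 147.56 = 164.56 → 165
  G: 77 + 0.62×(255−77) = 77 + 110.36 = 187.36 → 187
  B: 220 + 21.7 = 241.7 → 242
  → #a5bbf2
60% tint:
  R: 17 + 142.8 = 159.8 → 160
  G: 77 + 0.6×(255−77) = 77 + 106.8 = 183.8 → 184
  B: 220 + 0.6×(255−220) = 220 + 21 = 241 → 241
  → #a0b8f1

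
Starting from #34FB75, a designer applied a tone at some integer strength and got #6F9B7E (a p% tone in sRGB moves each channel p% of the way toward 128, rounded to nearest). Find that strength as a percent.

#34FB75 is rgb(52, 251, 117); #6F9B7E is rgb(111, 155, 126).
On the G channel (widest range): 155 ≈ 251 + (p/100)(128 − 251), so p ≈ 100×(155 − 251)/(128 − 251) = -9600/-123 = 78.05.
p = 78 reproduces all three channels after rounding.

78%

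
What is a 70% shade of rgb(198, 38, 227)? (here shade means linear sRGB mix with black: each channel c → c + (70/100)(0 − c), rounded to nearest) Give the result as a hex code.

#3b0b44

Lerp each channel 70% toward 0:
  R: 198 − 138.6 = 59.4 → 59
  G: 38 + 0.7×(0−38) = 38 − 26.6 = 11.4 → 11
  B: 227 − 158.9 = 68.1 → 68
rgb(59, 11, 68) = #3b0b44.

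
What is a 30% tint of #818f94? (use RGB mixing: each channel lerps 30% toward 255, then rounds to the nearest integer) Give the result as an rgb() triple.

rgb(167, 177, 180)

#818f94 is rgb(129, 143, 148).
Lerp each channel 30% toward 255:
  R: 129 + 37.8 = 166.8 → 167
  G: 143 + 33.6 = 176.6 → 177
  B: 148 + 32.1 = 180.1 → 180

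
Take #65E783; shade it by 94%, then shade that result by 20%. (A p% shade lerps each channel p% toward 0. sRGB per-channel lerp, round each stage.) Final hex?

#050B06

#65E783 is rgb(101, 231, 131).
Lerp each channel 94% toward 0:
  R: 101 − 94.94 = 6.06 → 6
  G: 231 + 0.94×(0−231) = 231 − 217.14 = 13.86 → 14
  B: 131 + 0.94×(0−131) = 131 − 123.14 = 7.86 → 8
After the shade: rgb(6, 14, 8) = #060E08.
Per channel, c → c + 0.2(0 − c):
  R: 6 − 1.2 = 4.8 → 5
  G: 14 + 0.2×(0−14) = 14 − 2.8 = 11.2 → 11
  B: 8 − 1.6 = 6.4 → 6
rgb(5, 11, 6) = #050B06.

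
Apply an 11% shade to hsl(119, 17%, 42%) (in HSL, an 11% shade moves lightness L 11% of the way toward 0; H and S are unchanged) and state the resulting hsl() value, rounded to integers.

L moves 11% from 42 toward 0: 42 − 4.62 = 37.38 → 37.
H and S are unchanged.

hsl(119, 17%, 37%)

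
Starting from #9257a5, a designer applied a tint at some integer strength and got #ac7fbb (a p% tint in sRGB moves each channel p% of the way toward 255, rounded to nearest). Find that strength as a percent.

#9257a5 is rgb(146, 87, 165); #ac7fbb is rgb(172, 127, 187).
On the G channel (widest range): 127 ≈ 87 + (p/100)(255 − 87), so p ≈ 100×(127 − 87)/(255 − 87) = 4000/168 = 23.81.
p = 24 reproduces all three channels after rounding.

24%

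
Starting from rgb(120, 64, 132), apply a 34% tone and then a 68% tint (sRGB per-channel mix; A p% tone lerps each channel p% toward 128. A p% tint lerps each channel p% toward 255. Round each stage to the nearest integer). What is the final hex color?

A 34% tone moves each channel 34% toward 128:
  R: 120 + 0.34×(128−120) = 120 + 2.72 = 122.72 → 123
  G: 64 + 21.76 = 85.76 → 86
  B: 132 + 0.34×(128−132) = 132 − 1.36 = 130.64 → 131
After the tone: rgb(123, 86, 131) = #7B5683.
A 68% tint moves each channel 68% toward 255:
  R: 123 + 0.68×(255−123) = 123 + 89.76 = 212.76 → 213
  G: 86 + 114.92 = 200.92 → 201
  B: 131 + 0.68×(255−131) = 131 + 84.32 = 215.32 → 215
rgb(213, 201, 215) = #D5C9D7.

#D5C9D7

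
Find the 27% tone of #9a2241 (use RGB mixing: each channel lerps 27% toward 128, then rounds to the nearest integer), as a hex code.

#9a2241 is rgb(154, 34, 65).
Per channel, c → c + 0.27(128 − c):
  R: 154 − 7.02 = 146.98 → 147
  G: 34 + 25.38 = 59.38 → 59
  B: 65 + 0.27×(128−65) = 65 + 17.01 = 82.01 → 82
rgb(147, 59, 82) = #933b52.

#933b52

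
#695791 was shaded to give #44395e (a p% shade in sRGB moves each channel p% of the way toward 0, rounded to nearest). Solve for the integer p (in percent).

#695791 is rgb(105, 87, 145); #44395e is rgb(68, 57, 94).
On the B channel (widest range): 94 ≈ 145 + (p/100)(0 − 145), so p ≈ 100×(94 − 145)/(0 − 145) = -5100/-145 = 35.17.
p = 35 reproduces all three channels after rounding.

35%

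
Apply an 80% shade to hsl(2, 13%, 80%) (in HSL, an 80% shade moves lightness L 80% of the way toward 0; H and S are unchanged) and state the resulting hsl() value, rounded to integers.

L moves 80% from 80 toward 0: 80 − 64 = 16 → 16.
H and S are unchanged.

hsl(2, 13%, 16%)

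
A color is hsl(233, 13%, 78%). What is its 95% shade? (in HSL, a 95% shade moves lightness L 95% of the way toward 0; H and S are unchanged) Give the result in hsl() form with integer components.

L moves 95% from 78 toward 0: 78 − 74.1 = 3.9 → 4.
H and S are unchanged.

hsl(233, 13%, 4%)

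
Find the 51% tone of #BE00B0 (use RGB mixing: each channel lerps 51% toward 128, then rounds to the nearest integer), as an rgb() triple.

#BE00B0 is rgb(190, 0, 176).
A 51% tone moves each channel 51% toward 128:
  R: 190 + 0.51×(128−190) = 190 − 31.62 = 158.38 → 158
  G: 0 + 0.51×(128−0) = 0 + 65.28 = 65.28 → 65
  B: 176 − 24.48 = 151.52 → 152

rgb(158, 65, 152)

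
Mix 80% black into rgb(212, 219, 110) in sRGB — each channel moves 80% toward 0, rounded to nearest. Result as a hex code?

Lerp each channel 80% toward 0:
  R: 212 − 169.6 = 42.4 → 42
  G: 219 + 0.8×(0−219) = 219 − 175.2 = 43.8 → 44
  B: 110 + 0.8×(0−110) = 110 − 88 = 22 → 22
rgb(42, 44, 22) = #2A2C16.

#2A2C16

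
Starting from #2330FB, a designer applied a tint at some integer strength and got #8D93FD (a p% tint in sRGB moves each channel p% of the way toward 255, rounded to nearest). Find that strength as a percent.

48%

#2330FB is rgb(35, 48, 251); #8D93FD is rgb(141, 147, 253).
On the R channel (widest range): 141 ≈ 35 + (p/100)(255 − 35), so p ≈ 100×(141 − 35)/(255 − 35) = 10600/220 = 48.18.
p = 48 reproduces all three channels after rounding.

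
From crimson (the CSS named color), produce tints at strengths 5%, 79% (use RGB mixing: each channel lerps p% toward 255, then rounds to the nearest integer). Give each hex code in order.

CSS crimson is rgb(220, 20, 60).
5%: (220 + 1.75 = 221.75→222, 20 + 11.75 = 31.75→32, 60 + 9.75 = 69.75→70) → #de2046
79%: (220 + 27.65 = 247.65→248, 20 + 185.65 = 205.65→206, 60 + 154.05 = 214.05→214) → #f8ced6

#de2046, #f8ced6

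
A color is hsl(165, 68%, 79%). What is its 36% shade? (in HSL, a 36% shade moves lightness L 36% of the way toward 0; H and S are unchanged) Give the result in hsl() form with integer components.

L moves 36% from 79 toward 0: 79 − 28.44 = 50.56 → 51.
H and S are unchanged.

hsl(165, 68%, 51%)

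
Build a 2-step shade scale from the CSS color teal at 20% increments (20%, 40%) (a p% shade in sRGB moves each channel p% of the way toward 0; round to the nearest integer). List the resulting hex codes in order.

#006666, #004D4D

CSS teal is rgb(0, 128, 128).
20%: (0→0, 128 − 25.6 = 102.4→102, 128 − 25.6 = 102.4→102) → #006666
40%: (0→0, 128 − 51.2 = 76.8→77, 128 − 51.2 = 76.8→77) → #004D4D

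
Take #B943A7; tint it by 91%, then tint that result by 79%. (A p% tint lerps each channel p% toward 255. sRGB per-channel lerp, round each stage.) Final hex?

#FEFBFD

#B943A7 is rgb(185, 67, 167).
A 91% tint moves each channel 91% toward 255:
  R: 185 + 0.91×(255−185) = 185 + 63.7 = 248.7 → 249
  G: 67 + 171.08 = 238.08 → 238
  B: 167 + 80.08 = 247.08 → 247
After the tint: rgb(249, 238, 247) = #F9EEF7.
A 79% tint moves each channel 79% toward 255:
  R: 249 + 4.74 = 253.74 → 254
  G: 238 + 13.43 = 251.43 → 251
  B: 247 + 0.79×(255−247) = 247 + 6.32 = 253.32 → 253
rgb(254, 251, 253) = #FEFBFD.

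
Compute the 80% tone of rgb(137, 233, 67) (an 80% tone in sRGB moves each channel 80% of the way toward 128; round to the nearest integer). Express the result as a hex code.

#829574

Per channel, c → c + 0.8(128 − c):
  R: 137 + 0.8×(128−137) = 137 − 7.2 = 129.8 → 130
  G: 233 + 0.8×(128−233) = 233 − 84 = 149 → 149
  B: 67 + 0.8×(128−67) = 67 + 48.8 = 115.8 → 116
rgb(130, 149, 116) = #829574.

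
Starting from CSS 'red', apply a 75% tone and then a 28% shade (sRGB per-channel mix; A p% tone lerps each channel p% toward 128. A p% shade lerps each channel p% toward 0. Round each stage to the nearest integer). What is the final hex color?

#734545

CSS red is rgb(255, 0, 0).
A 75% tone moves each channel 75% toward 128:
  R: 255 − 95.25 = 159.75 → 160
  G: 0 + 96 = 96 → 96
  B: 0 + 0.75×(128−0) = 0 + 96 = 96 → 96
After the tone: rgb(160, 96, 96) = #a06060.
A 28% shade moves each channel 28% toward 0:
  R: 160 − 44.8 = 115.2 → 115
  G: 96 + 0.28×(0−96) = 96 − 26.88 = 69.12 → 69
  B: 96 + 0.28×(0−96) = 96 − 26.88 = 69.12 → 69
rgb(115, 69, 69) = #734545.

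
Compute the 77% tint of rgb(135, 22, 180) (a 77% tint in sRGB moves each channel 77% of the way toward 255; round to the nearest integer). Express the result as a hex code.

#e3c9ee

Per channel, c → c + 0.77(255 − c):
  R: 135 + 0.77×(255−135) = 135 + 92.4 = 227.4 → 227
  G: 22 + 0.77×(255−22) = 22 + 179.41 = 201.41 → 201
  B: 180 + 57.75 = 237.75 → 238
rgb(227, 201, 238) = #e3c9ee.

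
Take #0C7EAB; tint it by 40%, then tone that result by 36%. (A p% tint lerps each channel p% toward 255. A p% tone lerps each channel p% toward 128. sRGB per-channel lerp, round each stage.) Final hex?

#0C7EAB is rgb(12, 126, 171).
Lerp each channel 40% toward 255:
  R: 12 + 0.4×(255−12) = 12 + 97.2 = 109.2 → 109
  G: 126 + 0.4×(255−126) = 126 + 51.6 = 177.6 → 178
  B: 171 + 33.6 = 204.6 → 205
After the tint: rgb(109, 178, 205) = #6DB2CD.
Per channel, c → c + 0.36(128 − c):
  R: 109 + 6.84 = 115.84 → 116
  G: 178 − 18 = 160 → 160
  B: 205 + 0.36×(128−205) = 205 − 27.72 = 177.28 → 177
rgb(116, 160, 177) = #74A0B1.

#74A0B1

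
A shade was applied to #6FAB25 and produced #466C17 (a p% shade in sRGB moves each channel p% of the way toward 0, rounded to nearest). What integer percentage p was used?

37%

#6FAB25 is rgb(111, 171, 37); #466C17 is rgb(70, 108, 23).
On the G channel (widest range): 108 ≈ 171 + (p/100)(0 − 171), so p ≈ 100×(108 − 171)/(0 − 171) = -6300/-171 = 36.84.
p = 37 reproduces all three channels after rounding.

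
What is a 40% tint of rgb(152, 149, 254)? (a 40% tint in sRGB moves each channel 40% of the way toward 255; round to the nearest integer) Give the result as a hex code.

A 40% tint moves each channel 40% toward 255:
  R: 152 + 0.4×(255−152) = 152 + 41.2 = 193.2 → 193
  G: 149 + 0.4×(255−149) = 149 + 42.4 = 191.4 → 191
  B: 254 + 0.4×(255−254) = 254 + 0.4 = 254.4 → 254
rgb(193, 191, 254) = #c1bffe.

#c1bffe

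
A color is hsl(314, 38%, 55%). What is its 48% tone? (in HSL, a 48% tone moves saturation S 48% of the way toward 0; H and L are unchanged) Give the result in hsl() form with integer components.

S moves 48% from 38 toward 0: 38 − 18.24 = 19.76 → 20.
H and L are unchanged.

hsl(314, 20%, 55%)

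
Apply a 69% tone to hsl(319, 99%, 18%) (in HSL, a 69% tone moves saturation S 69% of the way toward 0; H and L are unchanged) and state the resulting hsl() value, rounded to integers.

S moves 69% from 99 toward 0: 99 − 68.31 = 30.69 → 31.
H and L are unchanged.

hsl(319, 31%, 18%)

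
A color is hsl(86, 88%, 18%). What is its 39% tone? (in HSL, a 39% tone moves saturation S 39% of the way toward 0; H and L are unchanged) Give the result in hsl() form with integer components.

S moves 39% from 88 toward 0: 88 − 34.32 = 53.68 → 54.
H and L are unchanged.

hsl(86, 54%, 18%)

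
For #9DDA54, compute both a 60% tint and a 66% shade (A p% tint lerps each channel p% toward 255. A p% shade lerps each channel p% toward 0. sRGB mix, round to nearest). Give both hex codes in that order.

#9DDA54 is rgb(157, 218, 84).
60% tint:
  R: 157 + 0.6×(255−157) = 157 + 58.8 = 215.8 → 216
  G: 218 + 0.6×(255−218) = 218 + 22.2 = 240.2 → 240
  B: 84 + 0.6×(255−84) = 84 + 102.6 = 186.6 → 187
  → #D8F0BB
66% shade:
  R: 157 − 103.62 = 53.38 → 53
  G: 218 + 0.66×(0−218) = 218 − 143.88 = 74.12 → 74
  B: 84 + 0.66×(0−84) = 84 − 55.44 = 28.56 → 29
  → #354A1D

#D8F0BB, #354A1D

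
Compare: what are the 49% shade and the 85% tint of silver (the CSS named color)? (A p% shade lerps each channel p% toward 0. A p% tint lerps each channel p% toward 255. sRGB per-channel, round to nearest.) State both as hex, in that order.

CSS silver is rgb(192, 192, 192).
49% shade:
  R: 192 − 94.08 = 97.92 → 98
  G: 192 − 94.08 = 97.92 → 98
  B: 192 + 0.49×(0−192) = 192 − 94.08 = 97.92 → 98
  → #626262
85% tint:
  R: 192 + 0.85×(255−192) = 192 + 53.55 = 245.55 → 246
  G: 192 + 53.55 = 245.55 → 246
  B: 192 + 0.85×(255−192) = 192 + 53.55 = 245.55 → 246
  → #f6f6f6

#626262, #f6f6f6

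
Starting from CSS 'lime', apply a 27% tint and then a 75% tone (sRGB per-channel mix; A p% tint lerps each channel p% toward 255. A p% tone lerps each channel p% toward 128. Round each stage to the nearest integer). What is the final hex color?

#71A071

CSS lime is rgb(0, 255, 0).
Lerp each channel 27% toward 255:
  R: 0 + 0.27×(255−0) = 0 + 68.85 = 68.85 → 69
  G: 255 + 0.27×(255−255) = 255 + 0 = 255 → 255
  B: 0 + 0.27×(255−0) = 0 + 68.85 = 68.85 → 69
After the tint: rgb(69, 255, 69) = #45FF45.
A 75% tone moves each channel 75% toward 128:
  R: 69 + 0.75×(128−69) = 69 + 44.25 = 113.25 → 113
  G: 255 + 0.75×(128−255) = 255 − 95.25 = 159.75 → 160
  B: 69 + 0.75×(128−69) = 69 + 44.25 = 113.25 → 113
rgb(113, 160, 113) = #71A071.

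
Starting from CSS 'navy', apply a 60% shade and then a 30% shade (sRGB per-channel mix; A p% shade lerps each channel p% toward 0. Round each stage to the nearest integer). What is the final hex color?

#000024

CSS navy is rgb(0, 0, 128).
Lerp each channel 60% toward 0:
  R: 0 + 0.6×(0−0) = 0 + 0 = 0 → 0
  G: 0 + 0.6×(0−0) = 0 + 0 = 0 → 0
  B: 128 + 0.6×(0−128) = 128 − 76.8 = 51.2 → 51
After the shade: rgb(0, 0, 51) = #000033.
A 30% shade moves each channel 30% toward 0:
  R: 0 + 0 = 0 → 0
  G: 0 + 0.3×(0−0) = 0 + 0 = 0 → 0
  B: 51 − 15.3 = 35.7 → 36
rgb(0, 0, 36) = #000024.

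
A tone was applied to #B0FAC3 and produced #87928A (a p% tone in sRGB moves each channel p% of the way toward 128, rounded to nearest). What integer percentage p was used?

#B0FAC3 is rgb(176, 250, 195); #87928A is rgb(135, 146, 138).
On the G channel (widest range): 146 ≈ 250 + (p/100)(128 − 250), so p ≈ 100×(146 − 250)/(128 − 250) = -10400/-122 = 85.25.
p = 85 reproduces all three channels after rounding.

85%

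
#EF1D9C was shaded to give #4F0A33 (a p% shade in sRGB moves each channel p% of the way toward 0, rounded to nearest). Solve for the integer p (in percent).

#EF1D9C is rgb(239, 29, 156); #4F0A33 is rgb(79, 10, 51).
On the R channel (widest range): 79 ≈ 239 + (p/100)(0 − 239), so p ≈ 100×(79 − 239)/(0 − 239) = -16000/-239 = 66.95.
p = 67 reproduces all three channels after rounding.

67%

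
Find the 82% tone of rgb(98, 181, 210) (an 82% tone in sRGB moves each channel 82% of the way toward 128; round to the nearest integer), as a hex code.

#7B8A8F

An 82% tone moves each channel 82% toward 128:
  R: 98 + 24.6 = 122.6 → 123
  G: 181 − 43.46 = 137.54 → 138
  B: 210 + 0.82×(128−210) = 210 − 67.24 = 142.76 → 143
rgb(123, 138, 143) = #7B8A8F.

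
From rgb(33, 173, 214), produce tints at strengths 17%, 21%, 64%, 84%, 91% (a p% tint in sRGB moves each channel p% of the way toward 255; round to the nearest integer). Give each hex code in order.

#47BBDD, #50BEDF, #AFE1F0, #DBF2F8, #EBF8FB

17%: (33 + 37.74 = 70.74→71, 173 + 13.94 = 186.94→187, 214 + 6.97 = 220.97→221) → #47BBDD
21%: (33 + 46.62 = 79.62→80, 173 + 17.22 = 190.22→190, 214 + 8.61 = 222.61→223) → #50BEDF
64%: (33 + 142.08 = 175.08→175, 173 + 52.48 = 225.48→225, 214 + 26.24 = 240.24→240) → #AFE1F0
84%: (33 + 186.48 = 219.48→219, 173 + 68.88 = 241.88→242, 214 + 34.44 = 248.44→248) → #DBF2F8
91%: (33 + 202.02 = 235.02→235, 173 + 74.62 = 247.62→248, 214 + 37.31 = 251.31→251) → #EBF8FB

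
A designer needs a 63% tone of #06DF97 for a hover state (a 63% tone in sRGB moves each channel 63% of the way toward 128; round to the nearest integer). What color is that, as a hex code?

#06DF97 is rgb(6, 223, 151).
A 63% tone moves each channel 63% toward 128:
  R: 6 + 0.63×(128−6) = 6 + 76.86 = 82.86 → 83
  G: 223 + 0.63×(128−223) = 223 − 59.85 = 163.15 → 163
  B: 151 + 0.63×(128−151) = 151 − 14.49 = 136.51 → 137
rgb(83, 163, 137) = #53A389.

#53A389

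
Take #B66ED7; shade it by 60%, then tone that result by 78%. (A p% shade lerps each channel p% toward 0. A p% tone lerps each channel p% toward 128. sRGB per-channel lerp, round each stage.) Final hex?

#B66ED7 is rgb(182, 110, 215).
A 60% shade moves each channel 60% toward 0:
  R: 182 + 0.6×(0−182) = 182 − 109.2 = 72.8 → 73
  G: 110 − 66 = 44 → 44
  B: 215 − 129 = 86 → 86
After the shade: rgb(73, 44, 86) = #492C56.
Per channel, c → c + 0.78(128 − c):
  R: 73 + 0.78×(128−73) = 73 + 42.9 = 115.9 → 116
  G: 44 + 65.52 = 109.52 → 110
  B: 86 + 0.78×(128−86) = 86 + 32.76 = 118.76 → 119
rgb(116, 110, 119) = #746E77.

#746E77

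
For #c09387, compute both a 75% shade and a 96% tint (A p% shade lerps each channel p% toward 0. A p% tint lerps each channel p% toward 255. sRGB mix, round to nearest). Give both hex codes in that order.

#c09387 is rgb(192, 147, 135).
75% shade:
  R: 192 + 0.75×(0−192) = 192 − 144 = 48 → 48
  G: 147 − 110.25 = 36.75 → 37
  B: 135 + 0.75×(0−135) = 135 − 101.25 = 33.75 → 34
  → #302522
96% tint:
  R: 192 + 0.96×(255−192) = 192 + 60.48 = 252.48 → 252
  G: 147 + 0.96×(255−147) = 147 + 103.68 = 250.68 → 251
  B: 135 + 0.96×(255−135) = 135 + 115.2 = 250.2 → 250
  → #fcfbfa

#302522, #fcfbfa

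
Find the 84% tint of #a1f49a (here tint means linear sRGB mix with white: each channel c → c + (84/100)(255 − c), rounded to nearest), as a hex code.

#a1f49a is rgb(161, 244, 154).
An 84% tint moves each channel 84% toward 255:
  R: 161 + 78.96 = 239.96 → 240
  G: 244 + 9.24 = 253.24 → 253
  B: 154 + 84.84 = 238.84 → 239
rgb(240, 253, 239) = #f0fdef.

#f0fdef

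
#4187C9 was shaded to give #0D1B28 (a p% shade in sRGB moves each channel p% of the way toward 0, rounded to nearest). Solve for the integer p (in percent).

#4187C9 is rgb(65, 135, 201); #0D1B28 is rgb(13, 27, 40).
On the B channel (widest range): 40 ≈ 201 + (p/100)(0 − 201), so p ≈ 100×(40 − 201)/(0 − 201) = -16100/-201 = 80.10.
p = 80 reproduces all three channels after rounding.

80%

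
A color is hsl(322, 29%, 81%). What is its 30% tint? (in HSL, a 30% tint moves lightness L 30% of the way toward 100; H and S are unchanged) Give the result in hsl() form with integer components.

hsl(322, 29%, 87%)

L moves 30% from 81 toward 100: 81 + 5.7 = 86.7 → 87.
H and S are unchanged.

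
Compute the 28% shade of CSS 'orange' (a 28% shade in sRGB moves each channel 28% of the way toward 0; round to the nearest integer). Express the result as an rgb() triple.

CSS orange is rgb(255, 165, 0).
A 28% shade moves each channel 28% toward 0:
  R: 255 − 71.4 = 183.6 → 184
  G: 165 + 0.28×(0−165) = 165 − 46.2 = 118.8 → 119
  B: 0 + 0.28×(0−0) = 0 + 0 = 0 → 0

rgb(184, 119, 0)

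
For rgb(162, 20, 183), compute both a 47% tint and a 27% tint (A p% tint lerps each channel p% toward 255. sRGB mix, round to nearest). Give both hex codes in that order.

#ce82d9, #bb53ca

47% tint:
  R: 162 + 43.71 = 205.71 → 206
  G: 20 + 110.45 = 130.45 → 130
  B: 183 + 33.84 = 216.84 → 217
  → #ce82d9
27% tint:
  R: 162 + 0.27×(255−162) = 162 + 25.11 = 187.11 → 187
  G: 20 + 0.27×(255−20) = 20 + 63.45 = 83.45 → 83
  B: 183 + 19.44 = 202.44 → 202
  → #bb53ca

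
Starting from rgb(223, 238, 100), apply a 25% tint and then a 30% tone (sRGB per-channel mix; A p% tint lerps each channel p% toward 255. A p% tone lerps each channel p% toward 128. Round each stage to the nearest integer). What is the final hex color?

#C8D088

A 25% tint moves each channel 25% toward 255:
  R: 223 + 8 = 231 → 231
  G: 238 + 0.25×(255−238) = 238 + 4.25 = 242.25 → 242
  B: 100 + 0.25×(255−100) = 100 + 38.75 = 138.75 → 139
After the tint: rgb(231, 242, 139) = #E7F28B.
Lerp each channel 30% toward 128:
  R: 231 + 0.3×(128−231) = 231 − 30.9 = 200.1 → 200
  G: 242 + 0.3×(128−242) = 242 − 34.2 = 207.8 → 208
  B: 139 − 3.3 = 135.7 → 136
rgb(200, 208, 136) = #C8D088.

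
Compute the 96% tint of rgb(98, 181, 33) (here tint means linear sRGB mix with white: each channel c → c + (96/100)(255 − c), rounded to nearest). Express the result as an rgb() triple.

Per channel, c → c + 0.96(255 − c):
  R: 98 + 0.96×(255−98) = 98 + 150.72 = 248.72 → 249
  G: 181 + 0.96×(255−181) = 181 + 71.04 = 252.04 → 252
  B: 33 + 213.12 = 246.12 → 246

rgb(249, 252, 246)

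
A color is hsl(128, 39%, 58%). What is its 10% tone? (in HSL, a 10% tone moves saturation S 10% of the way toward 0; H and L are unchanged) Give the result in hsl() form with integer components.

hsl(128, 35%, 58%)

S moves 10% from 39 toward 0: 39 − 3.9 = 35.1 → 35.
H and L are unchanged.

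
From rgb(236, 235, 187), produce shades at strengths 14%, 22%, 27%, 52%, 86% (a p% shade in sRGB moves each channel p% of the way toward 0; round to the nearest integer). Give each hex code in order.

#CBCAA1, #B8B792, #ACAC89, #71715A, #21211A

14%: (236 − 33.04 = 202.96→203, 235 − 32.9 = 202.1→202, 187 − 26.18 = 160.82→161) → #CBCAA1
22%: (236 − 51.92 = 184.08→184, 235 − 51.7 = 183.3→183, 187 − 41.14 = 145.86→146) → #B8B792
27%: (236 − 63.72 = 172.28→172, 235 − 63.45 = 171.55→172, 187 − 50.49 = 136.51→137) → #ACAC89
52%: (236 − 122.72 = 113.28→113, 235 − 122.2 = 112.8→113, 187 − 97.24 = 89.76→90) → #71715A
86%: (236 − 202.96 = 33.04→33, 235 − 202.1 = 32.9→33, 187 − 160.82 = 26.18→26) → #21211A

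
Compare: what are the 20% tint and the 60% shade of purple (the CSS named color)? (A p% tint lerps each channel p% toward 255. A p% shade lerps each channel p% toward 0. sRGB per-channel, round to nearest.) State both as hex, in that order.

CSS purple is rgb(128, 0, 128).
20% tint:
  R: 128 + 0.2×(255−128) = 128 + 25.4 = 153.4 → 153
  G: 0 + 0.2×(255−0) = 0 + 51 = 51 → 51
  B: 128 + 0.2×(255−128) = 128 + 25.4 = 153.4 → 153
  → #993399
60% shade:
  R: 128 − 76.8 = 51.2 → 51
  G: 0 + 0 = 0 → 0
  B: 128 − 76.8 = 51.2 → 51
  → #330033

#993399, #330033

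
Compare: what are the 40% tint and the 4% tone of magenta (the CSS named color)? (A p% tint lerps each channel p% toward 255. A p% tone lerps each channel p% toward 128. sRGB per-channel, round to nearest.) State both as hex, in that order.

CSS magenta is rgb(255, 0, 255).
40% tint:
  R: 255 + 0.4×(255−255) = 255 + 0 = 255 → 255
  G: 0 + 0.4×(255−0) = 0 + 102 = 102 → 102
  B: 255 + 0 = 255 → 255
  → #FF66FF
4% tone:
  R: 255 + 0.04×(128−255) = 255 − 5.08 = 249.92 → 250
  G: 0 + 5.12 = 5.12 → 5
  B: 255 + 0.04×(128−255) = 255 − 5.08 = 249.92 → 250
  → #FA05FA

#FF66FF, #FA05FA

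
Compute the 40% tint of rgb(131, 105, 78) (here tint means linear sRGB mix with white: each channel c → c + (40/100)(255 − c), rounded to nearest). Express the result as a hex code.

#B5A595

Per channel, c → c + 0.4(255 − c):
  R: 131 + 0.4×(255−131) = 131 + 49.6 = 180.6 → 181
  G: 105 + 60 = 165 → 165
  B: 78 + 0.4×(255−78) = 78 + 70.8 = 148.8 → 149
rgb(181, 165, 149) = #B5A595.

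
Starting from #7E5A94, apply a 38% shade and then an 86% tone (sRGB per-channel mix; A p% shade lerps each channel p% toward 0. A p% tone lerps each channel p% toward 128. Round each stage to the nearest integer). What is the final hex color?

#7E5A94 is rgb(126, 90, 148).
Per channel, c → c + 0.38(0 − c):
  R: 126 + 0.38×(0−126) = 126 − 47.88 = 78.12 → 78
  G: 90 − 34.2 = 55.8 → 56
  B: 148 + 0.38×(0−148) = 148 − 56.24 = 91.76 → 92
After the shade: rgb(78, 56, 92) = #4E385C.
Per channel, c → c + 0.86(128 − c):
  R: 78 + 43 = 121 → 121
  G: 56 + 0.86×(128−56) = 56 + 61.92 = 117.92 → 118
  B: 92 + 30.96 = 122.96 → 123
rgb(121, 118, 123) = #79767B.

#79767B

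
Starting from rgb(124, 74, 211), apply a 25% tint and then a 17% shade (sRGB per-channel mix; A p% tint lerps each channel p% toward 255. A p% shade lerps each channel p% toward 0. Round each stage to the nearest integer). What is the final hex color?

A 25% tint moves each channel 25% toward 255:
  R: 124 + 0.25×(255−124) = 124 + 32.75 = 156.75 → 157
  G: 74 + 0.25×(255−74) = 74 + 45.25 = 119.25 → 119
  B: 211 + 0.25×(255−211) = 211 + 11 = 222 → 222
After the tint: rgb(157, 119, 222) = #9D77DE.
Lerp each channel 17% toward 0:
  R: 157 + 0.17×(0−157) = 157 − 26.69 = 130.31 → 130
  G: 119 − 20.23 = 98.77 → 99
  B: 222 + 0.17×(0−222) = 222 − 37.74 = 184.26 → 184
rgb(130, 99, 184) = #8263B8.

#8263B8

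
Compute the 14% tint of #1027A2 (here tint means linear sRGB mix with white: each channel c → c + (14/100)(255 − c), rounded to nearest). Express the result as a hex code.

#1027A2 is rgb(16, 39, 162).
A 14% tint moves each channel 14% toward 255:
  R: 16 + 0.14×(255−16) = 16 + 33.46 = 49.46 → 49
  G: 39 + 0.14×(255−39) = 39 + 30.24 = 69.24 → 69
  B: 162 + 0.14×(255−162) = 162 + 13.02 = 175.02 → 175
rgb(49, 69, 175) = #3145AF.

#3145AF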